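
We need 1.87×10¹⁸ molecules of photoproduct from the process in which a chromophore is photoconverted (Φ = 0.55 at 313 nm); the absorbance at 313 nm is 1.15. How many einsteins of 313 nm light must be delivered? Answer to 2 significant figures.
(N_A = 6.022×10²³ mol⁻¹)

Product: 1.87×10¹⁸ / 6.022×10²³ = 3.105×10⁻⁶ mol.
Photons that must be absorbed: 3.105×10⁻⁶ / 0.55 = 5.645×10⁻⁶ mol.
Fraction absorbed: 1 − 10^(−1.15) = 0.9292.
Incident photons needed: 5.645×10⁻⁶ / 0.9292 = 6.075×10⁻⁶ mol.

6.1×10⁻⁶ einstein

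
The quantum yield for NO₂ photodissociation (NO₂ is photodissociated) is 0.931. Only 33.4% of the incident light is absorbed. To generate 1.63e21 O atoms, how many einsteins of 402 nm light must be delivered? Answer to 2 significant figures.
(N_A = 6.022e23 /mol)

0.0087 einstein

Product: 1.63e21 / 6.022e23 = 0.002707 mol.
Photons that must be absorbed: 0.002707 / 0.931 = 0.002908 mol.
Incident photons needed: 0.002908 / 0.334 = 0.008707 mol.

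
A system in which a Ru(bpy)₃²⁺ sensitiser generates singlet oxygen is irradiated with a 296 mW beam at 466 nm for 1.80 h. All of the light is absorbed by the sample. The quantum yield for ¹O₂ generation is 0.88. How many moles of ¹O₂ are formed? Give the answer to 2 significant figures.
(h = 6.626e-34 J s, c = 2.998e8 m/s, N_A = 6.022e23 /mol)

0.0066 mol

Photon energy at 466 nm: hc/λ = (6.626e-34)(2.998e8)/(466e-9) = 4.263e-19 J.
Energy delivered: (296 mW)(6480 s) = 1918 J.
Photons incident: 1918 / 4.263e-19 = 4.499e21, i.e. 4.499e21/6.022e23 = 0.007471 mol.
Product: Φ × n_abs = 0.88 × 0.007471 = 0.006574 mol.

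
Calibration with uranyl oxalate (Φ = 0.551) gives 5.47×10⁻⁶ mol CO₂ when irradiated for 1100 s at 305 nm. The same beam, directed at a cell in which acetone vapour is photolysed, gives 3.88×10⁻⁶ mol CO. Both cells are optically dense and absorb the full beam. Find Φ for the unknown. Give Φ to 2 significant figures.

Photons absorbed by the actinometer: 5.47×10⁻⁶ / 0.551 = 9.927×10⁻⁶ mol.
Φ(unknown) = 3.88×10⁻⁶ / 9.927×10⁻⁶ = 0.39.

Φ = 0.39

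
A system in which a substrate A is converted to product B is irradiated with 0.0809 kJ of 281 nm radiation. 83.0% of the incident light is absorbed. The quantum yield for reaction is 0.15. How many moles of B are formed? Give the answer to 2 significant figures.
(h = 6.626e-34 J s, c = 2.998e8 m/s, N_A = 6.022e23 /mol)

Photon energy at 281 nm: hc/λ = (6.626e-34)(2.998e8)/(281e-9) = 7.069e-19 J.
Incident energy: 0.0809 kJ = 80.9 J.
Photons incident: 80.9 / 7.069e-19 = 1.144e20, i.e. 1.144e20/6.022e23 = 1.900e-4 mol.
Photons absorbed: 0.830 × 1.900e-4 = 1.577e-4 mol.
Product: Φ × n_abs = 0.15 × 1.577e-4 = 2.366e-5 mol.

2.4e-5 mol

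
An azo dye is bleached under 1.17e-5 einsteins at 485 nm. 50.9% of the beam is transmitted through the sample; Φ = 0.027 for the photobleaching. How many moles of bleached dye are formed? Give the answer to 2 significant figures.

Fraction absorbed: 1 − 50.9/100 = 0.4910.
Photons absorbed: 0.4910 × 1.17e-5 = 5.745e-6 mol.
Product: Φ × n_abs = 0.027 × 5.745e-6 = 1.551e-7 mol.

1.6e-7 mol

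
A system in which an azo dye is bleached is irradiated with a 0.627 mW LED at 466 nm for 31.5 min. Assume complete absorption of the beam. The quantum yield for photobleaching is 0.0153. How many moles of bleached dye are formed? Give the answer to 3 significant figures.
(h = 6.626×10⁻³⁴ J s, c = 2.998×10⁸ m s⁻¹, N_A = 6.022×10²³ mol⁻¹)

7.06×10⁻⁸ mol

Photon energy at 466 nm: hc/λ = (6.626×10⁻³⁴)(2.998×10⁸)/(466×10⁻⁹) = 4.263×10⁻¹⁹ J.
Energy delivered: (0.627 mW)(1890 s) = 1.185 J.
Photons incident: 1.185 / 4.263×10⁻¹⁹ = 2.780×10¹⁸, i.e. 2.780×10¹⁸/6.022×10²³ = 4.616×10⁻⁶ mol.
Product: Φ × n_abs = 0.0153 × 4.616×10⁻⁶ = 7.062×10⁻⁸ mol.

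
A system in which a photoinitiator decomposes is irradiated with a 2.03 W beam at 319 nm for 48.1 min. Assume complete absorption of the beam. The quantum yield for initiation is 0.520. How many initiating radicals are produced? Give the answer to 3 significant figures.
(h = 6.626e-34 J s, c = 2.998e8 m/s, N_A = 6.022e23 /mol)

Photon energy at 319 nm: hc/λ = (6.626e-34)(2.998e8)/(319e-9) = 6.227e-19 J.
Energy delivered: (2.03 W)(2886 s) = 5859 J.
Photons incident: 5859 / 6.227e-19 = 9.409e21, i.e. 9.409e21/6.022e23 = 0.01562 mol.
Product: Φ × n_abs = 0.520 × 0.01562 = 0.008122 mol.
As a count: 0.008122 × 6.022e23 = 4.89e21.

4.89e21 initiating radicals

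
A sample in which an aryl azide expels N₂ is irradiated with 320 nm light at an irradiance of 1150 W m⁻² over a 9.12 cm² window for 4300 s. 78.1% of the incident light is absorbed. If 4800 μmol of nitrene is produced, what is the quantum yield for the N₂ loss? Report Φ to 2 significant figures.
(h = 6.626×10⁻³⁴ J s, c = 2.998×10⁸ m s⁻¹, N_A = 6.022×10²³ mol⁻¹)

Φ = 0.51

Product: 4800 μmol = 0.00480 mol.
Photon energy at 320 nm: hc/λ = (6.626×10⁻³⁴)(2.998×10⁸)/(320×10⁻⁹) = 6.208×10⁻¹⁹ J.
Energy delivered: (1150 W m⁻²)(9.12×10⁻⁴ m²)(4300 s) = 4510 J.
Photons incident: 4510 / 6.208×10⁻¹⁹ = 7.265×10²¹, i.e. 7.265×10²¹/6.022×10²³ = 0.01206 mol.
Photons absorbed: 0.781 × 0.01206 = 0.009419 mol.
Φ = 0.00480 mol / 0.009419 mol photons = 0.51.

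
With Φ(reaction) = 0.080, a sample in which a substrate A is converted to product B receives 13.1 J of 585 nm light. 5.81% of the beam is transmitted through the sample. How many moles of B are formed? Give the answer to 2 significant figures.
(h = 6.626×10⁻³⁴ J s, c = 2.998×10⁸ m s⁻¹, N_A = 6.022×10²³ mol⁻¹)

4.8×10⁻⁶ mol

Photon energy at 585 nm: hc/λ = (6.626×10⁻³⁴)(2.998×10⁸)/(585×10⁻⁹) = 3.396×10⁻¹⁹ J.
Photons incident: 13.1 / 3.396×10⁻¹⁹ = 3.857×10¹⁹, i.e. 3.857×10¹⁹/6.022×10²³ = 6.405×10⁻⁵ mol.
Fraction absorbed: 1 − 5.81/100 = 0.9419.
Photons absorbed: 0.9419 × 6.405×10⁻⁵ = 6.033×10⁻⁵ mol.
Product: Φ × n_abs = 0.080 × 6.033×10⁻⁵ = 4.826×10⁻⁶ mol.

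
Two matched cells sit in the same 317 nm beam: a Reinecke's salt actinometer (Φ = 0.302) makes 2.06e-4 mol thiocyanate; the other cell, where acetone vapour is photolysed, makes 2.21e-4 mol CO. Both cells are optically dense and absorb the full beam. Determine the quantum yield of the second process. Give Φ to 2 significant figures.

Φ = 0.32

Photons absorbed by the actinometer: 2.06e-4 / 0.302 = 6.821e-4 mol.
Φ(unknown) = 2.21e-4 / 6.821e-4 = 0.32.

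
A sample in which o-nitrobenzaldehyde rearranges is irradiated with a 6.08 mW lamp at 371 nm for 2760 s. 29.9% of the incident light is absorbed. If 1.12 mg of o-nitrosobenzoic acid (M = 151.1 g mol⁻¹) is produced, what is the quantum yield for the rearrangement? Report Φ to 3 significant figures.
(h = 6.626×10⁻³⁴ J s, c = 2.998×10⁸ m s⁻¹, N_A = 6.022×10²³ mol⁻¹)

Product: 1.12 mg / 151.1 g mol⁻¹ = 7.412×10⁻⁶ mol.
Photon energy at 371 nm: hc/λ = (6.626×10⁻³⁴)(2.998×10⁸)/(371×10⁻⁹) = 5.354×10⁻¹⁹ J.
Energy delivered: (6.08 mW)(2760 s) = 16.78 J.
Photons incident: 16.78 / 5.354×10⁻¹⁹ = 3.134×10¹⁹, i.e. 3.134×10¹⁹/6.022×10²³ = 5.204×10⁻⁵ mol.
Photons absorbed: 0.299 × 5.204×10⁻⁵ = 1.556×10⁻⁵ mol.
Φ = 7.412×10⁻⁶ mol / 1.556×10⁻⁵ mol photons = 0.476.

Φ = 0.476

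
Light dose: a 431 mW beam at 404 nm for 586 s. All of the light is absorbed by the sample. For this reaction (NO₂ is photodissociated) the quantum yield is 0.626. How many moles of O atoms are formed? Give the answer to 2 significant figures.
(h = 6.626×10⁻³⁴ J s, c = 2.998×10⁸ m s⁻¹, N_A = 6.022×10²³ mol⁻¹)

Photon energy at 404 nm: hc/λ = (6.626×10⁻³⁴)(2.998×10⁸)/(404×10⁻⁹) = 4.917×10⁻¹⁹ J.
Energy delivered: (431 mW)(586 s) = 252.6 J.
Photons incident: 252.6 / 4.917×10⁻¹⁹ = 5.137×10²⁰, i.e. 5.137×10²⁰/6.022×10²³ = 8.530×10⁻⁴ mol.
Product: Φ × n_abs = 0.626 × 8.530×10⁻⁴ = 5.340×10⁻⁴ mol.

5.3×10⁻⁴ mol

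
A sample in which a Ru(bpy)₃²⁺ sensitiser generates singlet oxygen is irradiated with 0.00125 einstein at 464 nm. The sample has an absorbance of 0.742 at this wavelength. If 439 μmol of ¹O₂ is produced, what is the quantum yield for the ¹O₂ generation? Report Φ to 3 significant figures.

Φ = 0.429

Product: 439 μmol = 4.39×10⁻⁴ mol.
Fraction absorbed: 1 − 10^(−0.742) = 0.8189.
Photons absorbed: 0.8189 × 0.00125 = 0.001024 mol.
Φ = 4.39×10⁻⁴ mol / 0.001024 mol photons = 0.429.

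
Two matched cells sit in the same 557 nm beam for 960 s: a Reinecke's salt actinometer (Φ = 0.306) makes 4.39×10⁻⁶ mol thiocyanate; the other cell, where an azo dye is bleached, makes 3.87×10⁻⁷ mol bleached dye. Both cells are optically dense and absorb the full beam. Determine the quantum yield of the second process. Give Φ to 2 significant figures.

Φ = 0.027

Photons absorbed by the actinometer: 4.39×10⁻⁶ / 0.306 = 1.435×10⁻⁵ mol.
Φ(unknown) = 3.87×10⁻⁷ / 1.435×10⁻⁵ = 0.027.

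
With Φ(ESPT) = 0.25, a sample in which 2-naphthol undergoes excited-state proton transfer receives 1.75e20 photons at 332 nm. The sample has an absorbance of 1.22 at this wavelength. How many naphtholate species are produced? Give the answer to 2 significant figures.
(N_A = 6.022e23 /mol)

Moles of photons: 1.75e20 / 6.022e23 = 2.906e-4 mol.
Fraction absorbed: 1 − 10^(−1.22) = 0.9397.
Photons absorbed: 0.9397 × 2.906e-4 = 2.731e-4 mol.
Product: Φ × n_abs = 0.25 × 2.731e-4 = 6.828e-5 mol.
As a count: 6.828e-5 × 6.022e23 = 4.1e19.

4.1e19 species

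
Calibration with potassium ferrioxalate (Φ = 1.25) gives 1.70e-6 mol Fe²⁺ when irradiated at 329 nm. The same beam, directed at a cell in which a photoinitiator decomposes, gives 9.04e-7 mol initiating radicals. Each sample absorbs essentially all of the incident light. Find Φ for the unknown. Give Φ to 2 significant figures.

Photons absorbed by the actinometer: 1.70e-6 / 1.25 = 1.360e-6 mol.
Φ(unknown) = 9.04e-7 / 1.360e-6 = 0.66.

Φ = 0.66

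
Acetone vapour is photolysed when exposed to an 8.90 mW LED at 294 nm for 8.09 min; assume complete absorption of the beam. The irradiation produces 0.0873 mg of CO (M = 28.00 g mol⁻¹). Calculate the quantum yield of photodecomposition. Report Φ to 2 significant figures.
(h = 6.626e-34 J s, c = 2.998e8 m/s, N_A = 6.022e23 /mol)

Φ = 0.29

Product: 0.0873 mg / 28.00 g mol⁻¹ = 3.118e-6 mol.
Photon energy at 294 nm: hc/λ = (6.626e-34)(2.998e8)/(294e-9) = 6.757e-19 J.
Energy delivered: (8.90 mW)(485.4 s) = 4.320 J.
Photons incident: 4.320 / 6.757e-19 = 6.393e18, i.e. 6.393e18/6.022e23 = 1.062e-5 mol.
Φ = 3.118e-6 mol / 1.062e-5 mol photons = 0.29.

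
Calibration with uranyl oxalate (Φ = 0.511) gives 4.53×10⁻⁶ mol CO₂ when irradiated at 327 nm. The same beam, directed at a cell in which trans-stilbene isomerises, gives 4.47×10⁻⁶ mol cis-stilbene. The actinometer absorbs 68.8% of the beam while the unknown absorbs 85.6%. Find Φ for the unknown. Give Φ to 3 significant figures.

Φ = 0.405

Photons absorbed by the actinometer: 4.53×10⁻⁶ / 0.511 = 8.865×10⁻⁶ mol.
Incident flux: 8.865×10⁻⁶ / 0.688 = 1.289×10⁻⁵ einstein.
Absorbed by unknown: 0.856 × 1.289×10⁻⁵ = 1.103×10⁻⁵ mol.
Φ(unknown) = 4.47×10⁻⁶ / 1.103×10⁻⁵ = 0.405.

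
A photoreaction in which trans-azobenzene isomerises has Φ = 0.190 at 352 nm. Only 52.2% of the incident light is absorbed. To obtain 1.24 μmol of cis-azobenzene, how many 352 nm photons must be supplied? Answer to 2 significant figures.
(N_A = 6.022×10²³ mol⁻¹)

Product: 1.24 μmol = 1.24×10⁻⁶ mol.
Photons that must be absorbed: 1.24×10⁻⁶ / 0.190 = 6.526×10⁻⁶ mol.
Incident photons needed: 6.526×10⁻⁶ / 0.522 = 1.250×10⁻⁵ mol.
Photon count: 1.250×10⁻⁵ × 6.022×10²³ = 7.5×10¹⁸.

7.5×10¹⁸ photons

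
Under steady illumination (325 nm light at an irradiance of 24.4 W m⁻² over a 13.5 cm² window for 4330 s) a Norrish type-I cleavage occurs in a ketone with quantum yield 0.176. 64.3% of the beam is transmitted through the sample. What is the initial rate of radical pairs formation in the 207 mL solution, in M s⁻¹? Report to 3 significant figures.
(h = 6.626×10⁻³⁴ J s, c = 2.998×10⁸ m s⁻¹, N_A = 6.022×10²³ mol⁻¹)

Photon energy at 325 nm: hc/λ = (6.626×10⁻³⁴)(2.998×10⁸)/(325×10⁻⁹) = 6.112×10⁻¹⁹ J.
Energy delivered: (24.4 W m⁻²)(13.5×10⁻⁴ m²)(4330 s) = 142.6 J.
Photons incident: 142.6 / 6.112×10⁻¹⁹ = 2.333×10²⁰, i.e. 2.333×10²⁰/6.022×10²³ = 3.874×10⁻⁴ mol.
Fraction absorbed: 1 − 64.3/100 = 0.3570.
Photons absorbed: 0.3570 × 3.874×10⁻⁴ = 1.383×10⁻⁴ mol.
Product formed: 0.176 × 1.383×10⁻⁴ = 2.434×10⁻⁵ mol.
Rate: 2.434×10⁻⁵ mol / (4330 s × 0.207 L) = 2.72×10⁻⁸ M s⁻¹.

2.72×10⁻⁸ M s⁻¹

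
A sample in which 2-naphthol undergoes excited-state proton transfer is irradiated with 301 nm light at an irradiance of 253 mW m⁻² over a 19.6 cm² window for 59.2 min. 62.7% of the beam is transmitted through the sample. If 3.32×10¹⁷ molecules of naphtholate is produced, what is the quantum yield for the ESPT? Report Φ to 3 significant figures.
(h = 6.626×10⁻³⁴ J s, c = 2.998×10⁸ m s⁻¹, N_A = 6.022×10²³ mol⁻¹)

Φ = 0.334

Product: 3.32×10¹⁷ / 6.022×10²³ = 5.513×10⁻⁷ mol.
Photon energy at 301 nm: hc/λ = (6.626×10⁻³⁴)(2.998×10⁸)/(301×10⁻⁹) = 6.600×10⁻¹⁹ J.
Energy delivered: (253 mW m⁻²)(19.6×10⁻⁴ m²)(3552 s) = 1.761 J.
Photons incident: 1.761 / 6.600×10⁻¹⁹ = 2.668×10¹⁸, i.e. 2.668×10¹⁸/6.022×10²³ = 4.430×10⁻⁶ mol.
Fraction absorbed: 1 − 62.7/100 = 0.3730.
Photons absorbed: 0.3730 × 4.430×10⁻⁶ = 1.652×10⁻⁶ mol.
Φ = 5.513×10⁻⁷ mol / 1.652×10⁻⁶ mol photons = 0.334.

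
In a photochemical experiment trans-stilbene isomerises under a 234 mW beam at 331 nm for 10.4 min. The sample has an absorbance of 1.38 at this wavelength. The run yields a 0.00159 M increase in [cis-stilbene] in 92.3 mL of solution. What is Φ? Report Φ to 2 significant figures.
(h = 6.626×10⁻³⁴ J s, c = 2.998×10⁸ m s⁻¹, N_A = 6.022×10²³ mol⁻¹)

Φ = 0.38

Product: (0.00159 M)(0.0923 L) = 1.468×10⁻⁴ mol.
Photon energy at 331 nm: hc/λ = (6.626×10⁻³⁴)(2.998×10⁸)/(331×10⁻⁹) = 6.001×10⁻¹⁹ J.
Energy delivered: (234 mW)(624 s) = 146.0 J.
Photons incident: 146.0 / 6.001×10⁻¹⁹ = 2.433×10²⁰, i.e. 2.433×10²⁰/6.022×10²³ = 4.040×10⁻⁴ mol.
Fraction absorbed: 1 − 10^(−1.38) = 0.9583.
Photons absorbed: 0.9583 × 4.040×10⁻⁴ = 3.872×10⁻⁴ mol.
Φ = 1.468×10⁻⁴ mol / 3.872×10⁻⁴ mol photons = 0.38.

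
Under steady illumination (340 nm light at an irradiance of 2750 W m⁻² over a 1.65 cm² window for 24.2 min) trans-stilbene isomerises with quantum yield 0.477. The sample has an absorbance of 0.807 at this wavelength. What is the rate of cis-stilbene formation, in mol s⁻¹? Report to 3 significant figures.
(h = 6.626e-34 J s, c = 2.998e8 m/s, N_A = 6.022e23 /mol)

5.19e-7 mol s⁻¹

Photon energy at 340 nm: hc/λ = (6.626e-34)(2.998e8)/(340e-9) = 5.843e-19 J.
Energy delivered: (2750 W m⁻²)(1.65e-4 m²)(1452 s) = 658.8 J.
Photons incident: 658.8 / 5.843e-19 = 1.128e21, i.e. 1.128e21/6.022e23 = 0.001873 mol.
Fraction absorbed: 1 − 10^(−0.807) = 0.8440.
Photons absorbed: 0.8440 × 0.001873 = 0.001581 mol.
Product formed: 0.477 × 0.001581 = 7.541e-4 mol.
Rate: 7.541e-4 / 1452 s = 5.19e-7 mol s⁻¹.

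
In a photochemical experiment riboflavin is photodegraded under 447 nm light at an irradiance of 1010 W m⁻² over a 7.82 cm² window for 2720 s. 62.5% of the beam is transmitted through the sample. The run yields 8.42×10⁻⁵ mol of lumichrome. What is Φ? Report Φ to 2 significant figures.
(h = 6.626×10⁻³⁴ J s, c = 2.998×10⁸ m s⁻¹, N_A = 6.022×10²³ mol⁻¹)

Φ = 0.028

Photon energy at 447 nm: hc/λ = (6.626×10⁻³⁴)(2.998×10⁸)/(447×10⁻⁹) = 4.444×10⁻¹⁹ J.
Energy delivered: (1010 W m⁻²)(7.82×10⁻⁴ m²)(2720 s) = 2148 J.
Photons incident: 2148 / 4.444×10⁻¹⁹ = 4.833×10²¹, i.e. 4.833×10²¹/6.022×10²³ = 0.008026 mol.
Fraction absorbed: 1 − 62.5/100 = 0.3750.
Photons absorbed: 0.3750 × 0.008026 = 0.003010 mol.
Φ = 8.42×10⁻⁵ mol / 0.003010 mol photons = 0.028.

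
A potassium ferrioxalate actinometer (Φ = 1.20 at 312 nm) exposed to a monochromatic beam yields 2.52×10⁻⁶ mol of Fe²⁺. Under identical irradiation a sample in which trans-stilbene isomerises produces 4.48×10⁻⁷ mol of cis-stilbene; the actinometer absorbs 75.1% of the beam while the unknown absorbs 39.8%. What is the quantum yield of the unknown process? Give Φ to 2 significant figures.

Photons absorbed by the actinometer: 2.52×10⁻⁶ / 1.20 = 2.100×10⁻⁶ mol.
Incident flux: 2.100×10⁻⁶ / 0.751 = 2.796×10⁻⁶ einstein.
Absorbed by unknown: 0.398 × 2.796×10⁻⁶ = 1.113×10⁻⁶ mol.
Φ(unknown) = 4.48×10⁻⁷ / 1.113×10⁻⁶ = 0.40.

Φ = 0.40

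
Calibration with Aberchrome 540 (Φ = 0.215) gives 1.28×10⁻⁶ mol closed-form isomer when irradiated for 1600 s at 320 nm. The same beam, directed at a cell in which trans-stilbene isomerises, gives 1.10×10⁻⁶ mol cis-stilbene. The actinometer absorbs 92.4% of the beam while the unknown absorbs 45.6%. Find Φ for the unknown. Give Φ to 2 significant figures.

Photons absorbed by the actinometer: 1.28×10⁻⁶ / 0.215 = 5.953×10⁻⁶ mol.
Incident flux: 5.953×10⁻⁶ / 0.924 = 6.443×10⁻⁶ einstein.
Absorbed by unknown: 0.456 × 6.443×10⁻⁶ = 2.938×10⁻⁶ mol.
Φ(unknown) = 1.10×10⁻⁶ / 2.938×10⁻⁶ = 0.37.

Φ = 0.37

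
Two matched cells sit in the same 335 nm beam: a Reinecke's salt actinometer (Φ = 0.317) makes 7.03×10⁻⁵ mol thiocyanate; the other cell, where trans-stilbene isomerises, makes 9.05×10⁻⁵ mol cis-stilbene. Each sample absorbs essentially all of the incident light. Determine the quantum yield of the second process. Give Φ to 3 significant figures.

Photons absorbed by the actinometer: 7.03×10⁻⁵ / 0.317 = 2.218×10⁻⁴ mol.
Φ(unknown) = 9.05×10⁻⁵ / 2.218×10⁻⁴ = 0.408.

Φ = 0.408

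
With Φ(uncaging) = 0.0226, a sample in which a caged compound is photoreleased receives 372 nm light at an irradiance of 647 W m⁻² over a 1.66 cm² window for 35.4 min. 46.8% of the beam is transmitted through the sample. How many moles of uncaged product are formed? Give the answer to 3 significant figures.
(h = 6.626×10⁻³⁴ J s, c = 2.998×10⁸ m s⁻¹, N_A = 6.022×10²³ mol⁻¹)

Photon energy at 372 nm: hc/λ = (6.626×10⁻³⁴)(2.998×10⁸)/(372×10⁻⁹) = 5.340×10⁻¹⁹ J.
Energy delivered: (647 W m⁻²)(1.66×10⁻⁴ m²)(2124 s) = 228.1 J.
Photons incident: 228.1 / 5.340×10⁻¹⁹ = 4.272×10²⁰, i.e. 4.272×10²⁰/6.022×10²³ = 7.094×10⁻⁴ mol.
Fraction absorbed: 1 − 46.8/100 = 0.5320.
Photons absorbed: 0.5320 × 7.094×10⁻⁴ = 3.774×10⁻⁴ mol.
Product: Φ × n_abs = 0.0226 × 3.774×10⁻⁴ = 8.529×10⁻⁶ mol.

8.53×10⁻⁶ mol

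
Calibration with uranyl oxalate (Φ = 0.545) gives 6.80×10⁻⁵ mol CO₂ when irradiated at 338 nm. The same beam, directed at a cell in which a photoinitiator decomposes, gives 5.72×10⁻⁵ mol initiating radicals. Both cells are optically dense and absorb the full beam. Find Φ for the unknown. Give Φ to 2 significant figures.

Photons absorbed by the actinometer: 6.80×10⁻⁵ / 0.545 = 1.248×10⁻⁴ mol.
Φ(unknown) = 5.72×10⁻⁵ / 1.248×10⁻⁴ = 0.46.

Φ = 0.46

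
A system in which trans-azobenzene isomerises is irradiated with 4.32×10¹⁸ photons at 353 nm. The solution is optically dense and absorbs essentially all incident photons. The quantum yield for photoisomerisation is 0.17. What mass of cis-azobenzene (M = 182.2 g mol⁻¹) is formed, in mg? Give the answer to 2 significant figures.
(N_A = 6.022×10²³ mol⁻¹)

0.22 mg

Moles of photons: 4.32×10¹⁸ / 6.022×10²³ = 7.174×10⁻⁶ mol.
Product: Φ × n_abs = 0.17 × 7.174×10⁻⁶ = 1.220×10⁻⁶ mol.
Mass: 1.220×10⁻⁶ × 182.2 = 2.223×10⁻⁴ g = 0.22 mg.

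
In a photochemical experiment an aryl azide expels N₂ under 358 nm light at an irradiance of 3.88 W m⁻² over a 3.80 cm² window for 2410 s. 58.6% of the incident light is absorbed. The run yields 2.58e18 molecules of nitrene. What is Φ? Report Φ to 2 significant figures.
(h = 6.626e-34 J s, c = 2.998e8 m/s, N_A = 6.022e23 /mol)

Φ = 0.69

Product: 2.58e18 / 6.022e23 = 4.284e-6 mol.
Photon energy at 358 nm: hc/λ = (6.626e-34)(2.998e8)/(358e-9) = 5.549e-19 J.
Energy delivered: (3.88 W m⁻²)(3.80e-4 m²)(2410 s) = 3.553 J.
Photons incident: 3.553 / 5.549e-19 = 6.403e18, i.e. 6.403e18/6.022e23 = 1.063e-5 mol.
Photons absorbed: 0.586 × 1.063e-5 = 6.229e-6 mol.
Φ = 4.284e-6 mol / 6.229e-6 mol photons = 0.69.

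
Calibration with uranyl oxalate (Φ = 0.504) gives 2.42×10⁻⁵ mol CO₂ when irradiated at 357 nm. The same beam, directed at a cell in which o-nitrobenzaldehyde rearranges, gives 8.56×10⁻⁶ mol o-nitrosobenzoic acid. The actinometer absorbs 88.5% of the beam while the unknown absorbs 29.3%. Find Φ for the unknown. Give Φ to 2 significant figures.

Φ = 0.54

Photons absorbed by the actinometer: 2.42×10⁻⁵ / 0.504 = 4.802×10⁻⁵ mol.
Incident flux: 4.802×10⁻⁵ / 0.885 = 5.426×10⁻⁵ einstein.
Absorbed by unknown: 0.293 × 5.426×10⁻⁵ = 1.590×10⁻⁵ mol.
Φ(unknown) = 8.56×10⁻⁶ / 1.590×10⁻⁵ = 0.54.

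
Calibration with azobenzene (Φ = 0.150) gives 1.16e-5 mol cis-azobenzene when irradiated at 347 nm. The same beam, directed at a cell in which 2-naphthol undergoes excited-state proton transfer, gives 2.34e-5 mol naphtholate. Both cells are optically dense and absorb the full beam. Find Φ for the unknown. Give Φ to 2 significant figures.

Φ = 0.30

Photons absorbed by the actinometer: 1.16e-5 / 0.150 = 7.733e-5 mol.
Φ(unknown) = 2.34e-5 / 7.733e-5 = 0.30.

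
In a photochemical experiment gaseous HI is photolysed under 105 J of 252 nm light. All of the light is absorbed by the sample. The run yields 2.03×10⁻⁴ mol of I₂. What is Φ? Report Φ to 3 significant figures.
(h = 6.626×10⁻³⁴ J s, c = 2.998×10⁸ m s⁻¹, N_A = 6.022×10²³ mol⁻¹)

Photon energy at 252 nm: hc/λ = (6.626×10⁻³⁴)(2.998×10⁸)/(252×10⁻⁹) = 7.883×10⁻¹⁹ J.
Photons incident: 105 / 7.883×10⁻¹⁹ = 1.332×10²⁰, i.e. 1.332×10²⁰/6.022×10²³ = 2.212×10⁻⁴ mol.
Φ = 2.03×10⁻⁴ mol / 2.212×10⁻⁴ mol photons = 0.918.

Φ = 0.918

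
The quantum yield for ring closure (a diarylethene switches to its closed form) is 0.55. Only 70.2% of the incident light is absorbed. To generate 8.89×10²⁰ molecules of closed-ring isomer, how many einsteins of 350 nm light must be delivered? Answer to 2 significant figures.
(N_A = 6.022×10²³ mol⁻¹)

Product: 8.89×10²⁰ / 6.022×10²³ = 0.001476 mol.
Photons that must be absorbed: 0.001476 / 0.55 = 0.002684 mol.
Incident photons needed: 0.002684 / 0.702 = 0.003823 mol.

0.0038 einstein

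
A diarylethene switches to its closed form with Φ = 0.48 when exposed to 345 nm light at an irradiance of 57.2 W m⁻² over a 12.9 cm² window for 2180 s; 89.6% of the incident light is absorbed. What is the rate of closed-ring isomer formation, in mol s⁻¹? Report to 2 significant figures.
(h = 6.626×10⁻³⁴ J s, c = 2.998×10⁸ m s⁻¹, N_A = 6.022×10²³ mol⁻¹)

9.2×10⁻⁸ mol s⁻¹

Photon energy at 345 nm: hc/λ = (6.626×10⁻³⁴)(2.998×10⁸)/(345×10⁻⁹) = 5.758×10⁻¹⁹ J.
Energy delivered: (57.2 W m⁻²)(12.9×10⁻⁴ m²)(2180 s) = 160.9 J.
Photons incident: 160.9 / 5.758×10⁻¹⁹ = 2.794×10²⁰, i.e. 2.794×10²⁰/6.022×10²³ = 4.640×10⁻⁴ mol.
Photons absorbed: 0.896 × 4.640×10⁻⁴ = 4.157×10⁻⁴ mol.
Product formed: 0.48 × 4.157×10⁻⁴ = 1.995×10⁻⁴ mol.
Rate: 1.995×10⁻⁴ / 2180 s = 9.2×10⁻⁸ mol s⁻¹.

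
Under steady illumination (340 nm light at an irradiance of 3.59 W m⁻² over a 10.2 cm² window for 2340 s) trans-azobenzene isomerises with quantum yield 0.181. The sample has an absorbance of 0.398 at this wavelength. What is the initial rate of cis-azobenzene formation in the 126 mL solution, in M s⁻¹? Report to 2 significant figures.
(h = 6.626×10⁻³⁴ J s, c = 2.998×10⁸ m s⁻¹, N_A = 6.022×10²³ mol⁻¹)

Photon energy at 340 nm: hc/λ = (6.626×10⁻³⁴)(2.998×10⁸)/(340×10⁻⁹) = 5.843×10⁻¹⁹ J.
Energy delivered: (3.59 W m⁻²)(10.2×10⁻⁴ m²)(2340 s) = 8.569 J.
Photons incident: 8.569 / 5.843×10⁻¹⁹ = 1.467×10¹⁹, i.e. 1.467×10¹⁹/6.022×10²³ = 2.436×10⁻⁵ mol.
Fraction absorbed: 1 − 10^(−0.398) = 0.6001.
Photons absorbed: 0.6001 × 2.436×10⁻⁵ = 1.462×10⁻⁵ mol.
Product formed: 0.181 × 1.462×10⁻⁵ = 2.646×10⁻⁶ mol.
Rate: 2.646×10⁻⁶ mol / (2340 s × 0.126 L) = 9.0×10⁻⁹ M s⁻¹.

9.0×10⁻⁹ M s⁻¹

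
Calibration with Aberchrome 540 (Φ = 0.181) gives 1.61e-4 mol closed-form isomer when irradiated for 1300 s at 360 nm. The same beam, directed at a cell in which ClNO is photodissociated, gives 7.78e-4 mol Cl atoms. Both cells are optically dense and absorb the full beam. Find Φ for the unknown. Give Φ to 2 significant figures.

Φ = 0.87

Photons absorbed by the actinometer: 1.61e-4 / 0.181 = 8.895e-4 mol.
Φ(unknown) = 7.78e-4 / 8.895e-4 = 0.87.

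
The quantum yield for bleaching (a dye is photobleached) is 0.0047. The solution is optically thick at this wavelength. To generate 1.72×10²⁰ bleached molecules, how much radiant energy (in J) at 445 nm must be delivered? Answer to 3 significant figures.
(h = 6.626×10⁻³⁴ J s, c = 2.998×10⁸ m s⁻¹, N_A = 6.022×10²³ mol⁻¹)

1.63×10⁴ J

Product: 1.72×10²⁰ / 6.022×10²³ = 2.856×10⁻⁴ mol.
Photons that must be absorbed: 2.856×10⁻⁴ / 0.0047 = 0.06077 mol.
Photon energy: hc/λ = 4.464×10⁻¹⁹ J; per mole, 2.688×10⁵ J mol⁻¹.
Energy required: 0.06077 × 2.688×10⁵ = 1.63×10⁴ J.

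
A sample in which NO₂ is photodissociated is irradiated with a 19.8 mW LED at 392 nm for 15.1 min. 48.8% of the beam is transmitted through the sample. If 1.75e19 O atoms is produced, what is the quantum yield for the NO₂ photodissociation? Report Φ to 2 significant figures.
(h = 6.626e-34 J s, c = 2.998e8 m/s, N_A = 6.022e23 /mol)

Product: 1.75e19 / 6.022e23 = 2.906e-5 mol.
Photon energy at 392 nm: hc/λ = (6.626e-34)(2.998e8)/(392e-9) = 5.068e-19 J.
Energy delivered: (19.8 mW)(906 s) = 17.94 J.
Photons incident: 17.94 / 5.068e-19 = 3.540e19, i.e. 3.540e19/6.022e23 = 5.878e-5 mol.
Fraction absorbed: 1 − 48.8/100 = 0.5120.
Photons absorbed: 0.5120 × 5.878e-5 = 3.010e-5 mol.
Φ = 2.906e-5 mol / 3.010e-5 mol photons = 0.97.

Φ = 0.97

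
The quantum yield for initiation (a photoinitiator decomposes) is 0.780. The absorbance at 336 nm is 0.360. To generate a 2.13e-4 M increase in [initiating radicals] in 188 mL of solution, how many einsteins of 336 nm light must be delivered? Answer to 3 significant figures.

9.11e-5 einstein

Product: (2.13e-4 M)(0.188 L) = 4.004e-5 mol.
Photons that must be absorbed: 4.004e-5 / 0.780 = 5.133e-5 mol.
Fraction absorbed: 1 − 10^(−0.360) = 0.5635.
Incident photons needed: 5.133e-5 / 0.5635 = 9.109e-5 mol.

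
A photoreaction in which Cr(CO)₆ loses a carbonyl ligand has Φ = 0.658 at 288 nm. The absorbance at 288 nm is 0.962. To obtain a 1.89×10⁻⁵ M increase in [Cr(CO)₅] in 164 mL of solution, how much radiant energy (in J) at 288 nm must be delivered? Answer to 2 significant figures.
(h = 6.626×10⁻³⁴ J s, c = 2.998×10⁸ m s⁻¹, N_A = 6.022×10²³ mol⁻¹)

2.2 J

Product: (1.89×10⁻⁵ M)(0.164 L) = 3.100×10⁻⁶ mol.
Photons that must be absorbed: 3.100×10⁻⁶ / 0.658 = 4.711×10⁻⁶ mol.
Fraction absorbed: 1 − 10^(−0.962) = 0.8909.
Incident photons needed: 4.711×10⁻⁶ / 0.8909 = 5.288×10⁻⁶ mol.
Photon energy: hc/λ = 6.897×10⁻¹⁹ J; per mole, 4.153×10⁵ J mol⁻¹.
Energy required: 5.288×10⁻⁶ × 4.153×10⁵ = 2.2 J.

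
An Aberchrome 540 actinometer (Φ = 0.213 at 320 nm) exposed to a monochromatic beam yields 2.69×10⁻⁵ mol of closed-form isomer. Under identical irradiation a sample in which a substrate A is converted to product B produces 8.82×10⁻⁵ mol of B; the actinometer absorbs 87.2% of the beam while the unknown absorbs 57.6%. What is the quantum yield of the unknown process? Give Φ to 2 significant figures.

Photons absorbed by the actinometer: 2.69×10⁻⁵ / 0.213 = 1.263×10⁻⁴ mol.
Incident flux: 1.263×10⁻⁴ / 0.872 = 1.448×10⁻⁴ einstein.
Absorbed by unknown: 0.576 × 1.448×10⁻⁴ = 8.340×10⁻⁵ mol.
Φ(unknown) = 8.82×10⁻⁵ / 8.340×10⁻⁵ = 1.1.

Φ = 1.1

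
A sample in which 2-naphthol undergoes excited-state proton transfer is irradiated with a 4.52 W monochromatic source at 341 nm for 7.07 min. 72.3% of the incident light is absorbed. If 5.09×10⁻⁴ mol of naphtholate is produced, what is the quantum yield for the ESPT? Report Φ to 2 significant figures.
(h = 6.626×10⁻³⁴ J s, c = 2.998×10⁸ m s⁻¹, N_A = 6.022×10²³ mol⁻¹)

Photon energy at 341 nm: hc/λ = (6.626×10⁻³⁴)(2.998×10⁸)/(341×10⁻⁹) = 5.825×10⁻¹⁹ J.
Energy delivered: (4.52 W)(424.2 s) = 1917 J.
Photons incident: 1917 / 5.825×10⁻¹⁹ = 3.291×10²¹, i.e. 3.291×10²¹/6.022×10²³ = 0.005465 mol.
Photons absorbed: 0.723 × 0.005465 = 0.003951 mol.
Φ = 5.09×10⁻⁴ mol / 0.003951 mol photons = 0.13.

Φ = 0.13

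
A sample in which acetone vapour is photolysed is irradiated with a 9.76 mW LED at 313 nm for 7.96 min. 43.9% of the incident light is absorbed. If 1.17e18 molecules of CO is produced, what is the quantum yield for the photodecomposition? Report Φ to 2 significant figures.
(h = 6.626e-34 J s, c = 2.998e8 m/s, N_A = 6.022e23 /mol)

Φ = 0.36

Product: 1.17e18 / 6.022e23 = 1.943e-6 mol.
Photon energy at 313 nm: hc/λ = (6.626e-34)(2.998e8)/(313e-9) = 6.347e-19 J.
Energy delivered: (9.76 mW)(477.6 s) = 4.661 J.
Photons incident: 4.661 / 6.347e-19 = 7.344e18, i.e. 7.344e18/6.022e23 = 1.220e-5 mol.
Photons absorbed: 0.439 × 1.220e-5 = 5.356e-6 mol.
Φ = 1.943e-6 mol / 5.356e-6 mol photons = 0.36.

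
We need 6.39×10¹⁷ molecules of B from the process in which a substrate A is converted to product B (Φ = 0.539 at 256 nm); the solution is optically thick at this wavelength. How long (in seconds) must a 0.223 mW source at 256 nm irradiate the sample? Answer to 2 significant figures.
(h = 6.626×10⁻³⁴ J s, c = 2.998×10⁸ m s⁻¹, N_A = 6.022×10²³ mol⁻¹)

Product: 6.39×10¹⁷ / 6.022×10²³ = 1.061×10⁻⁶ mol.
Photons that must be absorbed: 1.061×10⁻⁶ / 0.539 = 1.968×10⁻⁶ mol.
Photon energy: hc/λ = 7.760×10⁻¹⁹ J; per mole, 4.673×10⁵ J mol⁻¹.
Energy required: 1.968×10⁻⁶ × 4.673×10⁵ = 0.9196 J.
Time: 0.9196 J / 0.000223 W = 4100 s.

t ≈ 4100 s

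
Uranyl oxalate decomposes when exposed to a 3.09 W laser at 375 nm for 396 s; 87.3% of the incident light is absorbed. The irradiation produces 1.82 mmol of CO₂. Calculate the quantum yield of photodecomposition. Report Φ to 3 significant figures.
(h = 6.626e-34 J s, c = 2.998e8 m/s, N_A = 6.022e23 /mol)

Φ = 0.543

Product: 1.82 mmol = 0.00182 mol.
Photon energy at 375 nm: hc/λ = (6.626e-34)(2.998e8)/(375e-9) = 5.297e-19 J.
Energy delivered: (3.09 W)(396 s) = 1224 J.
Photons incident: 1224 / 5.297e-19 = 2.311e21, i.e. 2.311e21/6.022e23 = 0.003838 mol.
Photons absorbed: 0.873 × 0.003838 = 0.003351 mol.
Φ = 0.00182 mol / 0.003351 mol photons = 0.543.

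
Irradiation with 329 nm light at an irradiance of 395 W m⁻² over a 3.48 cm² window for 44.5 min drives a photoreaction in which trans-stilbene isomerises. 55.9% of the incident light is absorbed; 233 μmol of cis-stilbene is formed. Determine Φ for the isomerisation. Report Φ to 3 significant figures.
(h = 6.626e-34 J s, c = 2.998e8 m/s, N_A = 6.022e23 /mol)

Φ = 0.413

Product: 233 μmol = 2.33e-4 mol.
Photon energy at 329 nm: hc/λ = (6.626e-34)(2.998e8)/(329e-9) = 6.038e-19 J.
Energy delivered: (395 W m⁻²)(3.48e-4 m²)(2670 s) = 367.0 J.
Photons incident: 367.0 / 6.038e-19 = 6.078e20, i.e. 6.078e20/6.022e23 = 0.001009 mol.
Photons absorbed: 0.559 × 0.001009 = 5.640e-4 mol.
Φ = 2.33e-4 mol / 5.640e-4 mol photons = 0.413.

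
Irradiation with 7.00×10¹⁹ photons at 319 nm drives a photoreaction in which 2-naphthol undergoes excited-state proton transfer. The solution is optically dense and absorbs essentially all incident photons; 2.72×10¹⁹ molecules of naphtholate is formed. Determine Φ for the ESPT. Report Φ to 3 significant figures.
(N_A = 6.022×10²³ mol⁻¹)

Φ = 0.389

Product: 2.72×10¹⁹ / 6.022×10²³ = 4.517×10⁻⁵ mol.
Moles of photons: 7.00×10¹⁹ / 6.022×10²³ = 1.162×10⁻⁴ mol.
Φ = 4.517×10⁻⁵ mol / 1.162×10⁻⁴ mol photons = 0.389.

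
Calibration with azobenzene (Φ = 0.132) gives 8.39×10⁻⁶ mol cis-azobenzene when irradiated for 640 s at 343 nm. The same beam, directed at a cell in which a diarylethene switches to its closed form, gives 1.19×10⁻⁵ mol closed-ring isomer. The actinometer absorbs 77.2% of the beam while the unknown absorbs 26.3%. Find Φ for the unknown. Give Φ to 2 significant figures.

Φ = 0.55

Photons absorbed by the actinometer: 8.39×10⁻⁶ / 0.132 = 6.356×10⁻⁵ mol.
Incident flux: 6.356×10⁻⁵ / 0.772 = 8.233×10⁻⁵ einstein.
Absorbed by unknown: 0.263 × 8.233×10⁻⁵ = 2.165×10⁻⁵ mol.
Φ(unknown) = 1.19×10⁻⁵ / 2.165×10⁻⁵ = 0.55.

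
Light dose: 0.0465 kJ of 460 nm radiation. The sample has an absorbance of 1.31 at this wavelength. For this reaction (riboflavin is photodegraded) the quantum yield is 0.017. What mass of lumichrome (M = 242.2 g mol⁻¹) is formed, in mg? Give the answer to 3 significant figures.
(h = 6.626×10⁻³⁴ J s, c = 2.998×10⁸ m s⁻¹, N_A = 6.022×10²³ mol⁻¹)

Photon energy at 460 nm: hc/λ = (6.626×10⁻³⁴)(2.998×10⁸)/(460×10⁻⁹) = 4.318×10⁻¹⁹ J.
Incident energy: 0.0465 kJ = 46.5 J.
Photons incident: 46.5 / 4.318×10⁻¹⁹ = 1.077×10²⁰, i.e. 1.077×10²⁰/6.022×10²³ = 1.788×10⁻⁴ mol.
Fraction absorbed: 1 − 10^(−1.31) = 0.9510.
Photons absorbed: 0.9510 × 1.788×10⁻⁴ = 1.700×10⁻⁴ mol.
Product: Φ × n_abs = 0.017 × 1.700×10⁻⁴ = 2.890×10⁻⁶ mol.
Mass: 2.890×10⁻⁶ × 242.2 = 7.000×10⁻⁴ g = 0.700 mg.

0.700 mg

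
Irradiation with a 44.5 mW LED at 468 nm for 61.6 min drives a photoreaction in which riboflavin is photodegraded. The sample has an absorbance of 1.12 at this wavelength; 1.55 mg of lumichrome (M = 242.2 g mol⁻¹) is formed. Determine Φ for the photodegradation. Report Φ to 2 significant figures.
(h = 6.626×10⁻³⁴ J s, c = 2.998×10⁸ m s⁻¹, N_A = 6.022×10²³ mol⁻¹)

Φ = 0.011

Product: 1.55 mg / 242.2 g mol⁻¹ = 6.400×10⁻⁶ mol.
Photon energy at 468 nm: hc/λ = (6.626×10⁻³⁴)(2.998×10⁸)/(468×10⁻⁹) = 4.245×10⁻¹⁹ J.
Energy delivered: (44.5 mW)(3696 s) = 164.5 J.
Photons incident: 164.5 / 4.245×10⁻¹⁹ = 3.875×10²⁰, i.e. 3.875×10²⁰/6.022×10²³ = 6.435×10⁻⁴ mol.
Fraction absorbed: 1 − 10^(−1.12) = 0.9241.
Photons absorbed: 0.9241 × 6.435×10⁻⁴ = 5.947×10⁻⁴ mol.
Φ = 6.400×10⁻⁶ mol / 5.947×10⁻⁴ mol photons = 0.011.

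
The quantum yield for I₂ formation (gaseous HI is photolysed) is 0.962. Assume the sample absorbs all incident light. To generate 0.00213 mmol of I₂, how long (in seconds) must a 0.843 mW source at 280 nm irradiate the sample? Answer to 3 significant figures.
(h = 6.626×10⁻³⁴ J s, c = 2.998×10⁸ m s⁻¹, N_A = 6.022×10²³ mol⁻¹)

t ≈ 1120 s

Product: 0.00213 mmol = 2.13×10⁻⁶ mol.
Photons that must be absorbed: 2.13×10⁻⁶ / 0.962 = 2.214×10⁻⁶ mol.
Photon energy: hc/λ = 7.095×10⁻¹⁹ J; per mole, 4.273×10⁵ J mol⁻¹.
Energy required: 2.214×10⁻⁶ × 4.273×10⁵ = 0.9460 J.
Time: 0.9460 J / 0.000843 W = 1120 s.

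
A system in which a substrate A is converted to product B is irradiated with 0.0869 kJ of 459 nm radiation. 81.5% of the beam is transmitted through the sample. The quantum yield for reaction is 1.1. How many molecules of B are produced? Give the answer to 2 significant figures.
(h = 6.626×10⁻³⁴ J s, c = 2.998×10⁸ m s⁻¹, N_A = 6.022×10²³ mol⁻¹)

Photon energy at 459 nm: hc/λ = (6.626×10⁻³⁴)(2.998×10⁸)/(459×10⁻⁹) = 4.328×10⁻¹⁹ J.
Incident energy: 0.0869 kJ = 86.9 J.
Photons incident: 86.9 / 4.328×10⁻¹⁹ = 2.008×10²⁰, i.e. 2.008×10²⁰/6.022×10²³ = 3.334×10⁻⁴ mol.
Fraction absorbed: 1 − 81.5/100 = 0.1850.
Photons absorbed: 0.1850 × 3.334×10⁻⁴ = 6.168×10⁻⁵ mol.
Product: Φ × n_abs = 1.1 × 6.168×10⁻⁵ = 6.785×10⁻⁵ mol.
As a count: 6.785×10⁻⁵ × 6.022×10²³ = 4.1×10¹⁹.

4.1×10¹⁹ molecules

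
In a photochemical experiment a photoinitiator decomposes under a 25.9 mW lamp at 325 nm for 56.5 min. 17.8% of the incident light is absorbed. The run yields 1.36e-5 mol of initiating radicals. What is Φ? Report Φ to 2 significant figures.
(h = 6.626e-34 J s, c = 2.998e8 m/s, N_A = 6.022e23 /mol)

Φ = 0.32

Photon energy at 325 nm: hc/λ = (6.626e-34)(2.998e8)/(325e-9) = 6.112e-19 J.
Energy delivered: (25.9 mW)(3390 s) = 87.80 J.
Photons incident: 87.80 / 6.112e-19 = 1.437e20, i.e. 1.437e20/6.022e23 = 2.386e-4 mol.
Photons absorbed: 0.178 × 2.386e-4 = 4.247e-5 mol.
Φ = 1.36e-5 mol / 4.247e-5 mol photons = 0.32.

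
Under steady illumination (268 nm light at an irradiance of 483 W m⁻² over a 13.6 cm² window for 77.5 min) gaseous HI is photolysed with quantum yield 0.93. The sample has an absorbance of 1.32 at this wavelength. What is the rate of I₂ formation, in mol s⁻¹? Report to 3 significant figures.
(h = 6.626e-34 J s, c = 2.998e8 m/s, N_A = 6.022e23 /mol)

Photon energy at 268 nm: hc/λ = (6.626e-34)(2.998e8)/(268e-9) = 7.412e-19 J.
Energy delivered: (483 W m⁻²)(13.6e-4 m²)(4650 s) = 3054 J.
Photons incident: 3054 / 7.412e-19 = 4.120e21, i.e. 4.120e21/6.022e23 = 0.006842 mol.
Fraction absorbed: 1 − 10^(−1.32) = 0.9521.
Photons absorbed: 0.9521 × 0.006842 = 0.006514 mol.
Product formed: 0.93 × 0.006514 = 0.006058 mol.
Rate: 0.006058 / 4650 s = 1.30e-6 mol s⁻¹.

1.30e-6 mol s⁻¹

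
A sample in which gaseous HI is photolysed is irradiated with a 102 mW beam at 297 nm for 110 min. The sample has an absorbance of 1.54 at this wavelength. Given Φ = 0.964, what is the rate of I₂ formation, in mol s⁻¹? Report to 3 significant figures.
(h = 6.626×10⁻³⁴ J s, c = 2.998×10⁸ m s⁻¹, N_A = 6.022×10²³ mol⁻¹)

2.37×10⁻⁷ mol s⁻¹

Photon energy at 297 nm: hc/λ = (6.626×10⁻³⁴)(2.998×10⁸)/(297×10⁻⁹) = 6.688×10⁻¹⁹ J.
Energy delivered: (102 mW)(6600 s) = 673.2 J.
Photons incident: 673.2 / 6.688×10⁻¹⁹ = 1.007×10²¹, i.e. 1.007×10²¹/6.022×10²³ = 0.001672 mol.
Fraction absorbed: 1 − 10^(−1.54) = 0.9712.
Photons absorbed: 0.9712 × 0.001672 = 0.001624 mol.
Product formed: 0.964 × 0.001624 = 0.001566 mol.
Rate: 0.001566 / 6600 s = 2.37×10⁻⁷ mol s⁻¹.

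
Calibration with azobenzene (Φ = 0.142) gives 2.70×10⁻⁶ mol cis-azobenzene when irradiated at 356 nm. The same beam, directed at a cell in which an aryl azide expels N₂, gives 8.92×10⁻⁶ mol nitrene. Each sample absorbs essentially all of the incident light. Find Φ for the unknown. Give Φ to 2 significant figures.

Φ = 0.47

Photons absorbed by the actinometer: 2.70×10⁻⁶ / 0.142 = 1.901×10⁻⁵ mol.
Φ(unknown) = 8.92×10⁻⁶ / 1.901×10⁻⁵ = 0.47.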